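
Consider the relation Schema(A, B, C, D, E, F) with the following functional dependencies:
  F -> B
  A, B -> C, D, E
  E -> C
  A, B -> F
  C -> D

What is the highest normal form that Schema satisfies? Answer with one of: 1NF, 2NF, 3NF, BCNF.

Candidate keys: {A, B}, {A, F}. Prime attributes: {A, B, F}.
F -> B: {F}⁺ = {B, F}, which is not all of the attributes, so the left side is not a superkey — BCNF is violated.
Because {C} is non-prime and the left side of E -> C is not a superkey, the relation is not in 3NF.
Checking every proper subset of each key, none determines a non-prime attribute — 2NF is satisfied.

2NF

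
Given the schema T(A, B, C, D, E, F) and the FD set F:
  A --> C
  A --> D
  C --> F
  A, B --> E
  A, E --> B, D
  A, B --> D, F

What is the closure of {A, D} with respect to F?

{A, C, D, F}

Start with {A, D}.
A --> C applies; add {C} → now {A, C, D}.
C --> F applies; add {F} → now {A, C, D, F}.
No further FD applies.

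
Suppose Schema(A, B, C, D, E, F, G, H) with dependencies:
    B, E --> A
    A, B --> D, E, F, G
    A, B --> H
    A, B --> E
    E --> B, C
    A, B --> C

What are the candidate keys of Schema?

{A, B}, {E}

{E}⁺ = {A, B, C, D, E, F, G, H}, which is every attribute, so {E} is a candidate key.
{A, B}⁺ = {A, B, C, D, E, F, G, H}, which is every attribute, so {A, B} is a candidate key.
Any other superkey properly contains one of these, so there are no further candidate keys.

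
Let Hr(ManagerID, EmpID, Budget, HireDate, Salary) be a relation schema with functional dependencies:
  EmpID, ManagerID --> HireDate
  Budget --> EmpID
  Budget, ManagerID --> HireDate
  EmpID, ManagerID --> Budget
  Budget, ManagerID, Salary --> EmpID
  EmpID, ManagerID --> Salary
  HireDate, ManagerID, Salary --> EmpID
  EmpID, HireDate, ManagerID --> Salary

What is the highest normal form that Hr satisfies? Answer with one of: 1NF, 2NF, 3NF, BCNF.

Candidate keys: {Budget, ManagerID}, {EmpID, ManagerID}, {HireDate, ManagerID, Salary}. Prime attributes: {Budget, EmpID, HireDate, ManagerID, Salary}.
Budget --> EmpID: {Budget}⁺ = {Budget, EmpID}, which is not all of the attributes, so the left side is not a superkey — BCNF is violated.
Its right-hand attributes {EmpID} are all prime, as are those of every other non-superkey FD — the relation is in 3NF.

3NF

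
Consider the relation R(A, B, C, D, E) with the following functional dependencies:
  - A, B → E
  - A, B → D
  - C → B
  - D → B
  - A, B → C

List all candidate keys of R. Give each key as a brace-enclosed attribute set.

{A, B}, {A, C}, {A, D}

Attributes never on any right-hand side: {A} — every candidate key must contain it.
Closure of {A, B} is {A, B, C, D, E}, the whole schema; {A, B} is a candidate key.
Closure of {A, C} is {A, B, C, D, E}, the whole schema; {A, C} is a candidate key.
Closure of {A, D} is {A, B, C, D, E}, the whole schema; {A, D} is a candidate key.
These are minimal and exhaustive — every other superkey contains one of them.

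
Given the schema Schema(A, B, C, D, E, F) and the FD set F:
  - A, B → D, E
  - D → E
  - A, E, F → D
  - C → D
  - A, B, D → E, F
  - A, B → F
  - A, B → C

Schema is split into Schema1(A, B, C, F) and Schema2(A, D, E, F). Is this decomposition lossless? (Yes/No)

The shared attributes are {A, F} and {A, F}⁺ = {A, F}.
The closure covers neither Schema1 nor Schema2 entirely; the join is not lossless.

No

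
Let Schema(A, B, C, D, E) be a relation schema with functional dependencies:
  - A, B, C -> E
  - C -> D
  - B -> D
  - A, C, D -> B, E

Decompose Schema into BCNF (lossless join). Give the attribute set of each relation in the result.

{A, B, C, E}; {C, D}

Candidate key of the original relation: {A, C}.
In {A, B, C, D, E}, {C} is not a superkey ({C}⁺ restricted to this set is {C, D}), so split on C -> D into {C, D} and {A, B, C, E}.
{C, D} is in BCNF.
{A, B, C, E} is in BCNF.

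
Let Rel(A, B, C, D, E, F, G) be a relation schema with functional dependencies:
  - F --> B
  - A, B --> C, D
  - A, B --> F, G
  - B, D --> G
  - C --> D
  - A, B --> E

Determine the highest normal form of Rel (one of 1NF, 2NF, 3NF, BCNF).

Candidate keys: {A, B}, {A, F}. Prime attributes: {A, B, F}.
F --> B: {F}⁺ = {B, F}, which is not all of the attributes, so the left side is not a superkey — BCNF is violated.
B, D --> G has non-prime {G} on the right and a non-superkey on the left, so 3NF fails.
No proper subset of a key has a non-prime attribute in its closure, so there is no partial dependency; 2NF holds.

2NF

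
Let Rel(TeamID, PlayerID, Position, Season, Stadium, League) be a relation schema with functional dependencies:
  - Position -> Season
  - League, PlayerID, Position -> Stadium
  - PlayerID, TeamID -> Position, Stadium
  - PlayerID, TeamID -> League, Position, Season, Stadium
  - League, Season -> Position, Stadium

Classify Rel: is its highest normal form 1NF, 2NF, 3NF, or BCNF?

2NF

Candidate key: {PlayerID, TeamID}. Prime attributes: {PlayerID, TeamID}.
Position -> Season: {Position}⁺ = {Position, Season}, which is not all of the attributes, so the left side is not a superkey — BCNF is violated.
Position -> Season determines the non-prime attribute {Season} from a non-superkey — 3NF is violated.
No proper subset of a key has a non-prime attribute in its closure, so there is no partial dependency; 2NF holds.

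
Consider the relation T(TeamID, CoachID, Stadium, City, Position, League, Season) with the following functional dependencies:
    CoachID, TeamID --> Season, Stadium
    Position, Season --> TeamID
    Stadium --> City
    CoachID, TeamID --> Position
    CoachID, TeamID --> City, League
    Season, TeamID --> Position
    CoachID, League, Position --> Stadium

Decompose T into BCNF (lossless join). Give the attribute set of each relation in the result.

Candidate keys of the original relation: {CoachID, Position, Season}, {CoachID, TeamID}.
Within {City, CoachID, League, Position, Season, Stadium, TeamID}: {Position, Season}⁺ ∩ {City, CoachID, League, Position, Season, Stadium, TeamID} = {Position, Season, TeamID}, not the whole set, so Position, Season --> TeamID violates BCNF; decompose into {Position, Season, TeamID} and {City, CoachID, League, Position, Season, Stadium}.
{Position, Season, TeamID} has no BCNF violation.
Within {City, CoachID, League, Position, Season, Stadium}: {Stadium}⁺ ∩ {City, CoachID, League, Position, Season, Stadium} = {City, Stadium}, not the whole set, so Stadium --> City violates BCNF; decompose into {City, Stadium} and {CoachID, League, Position, Season, Stadium}.
{City, Stadium} has no BCNF violation.
Within {CoachID, League, Position, Season, Stadium}: {CoachID, League, Position}⁺ ∩ {CoachID, League, Position, Season, Stadium} = {CoachID, League, Position, Stadium}, not the whole set, so CoachID, League, Position --> Stadium violates BCNF; decompose into {CoachID, League, Position, Stadium} and {CoachID, League, Position, Season}.
{CoachID, League, Position, Stadium} has no BCNF violation.
{CoachID, League, Position, Season} has no BCNF violation.

{City, Stadium}; {CoachID, League, Position, Season}; {CoachID, League, Position, Stadium}; {Position, Season, TeamID}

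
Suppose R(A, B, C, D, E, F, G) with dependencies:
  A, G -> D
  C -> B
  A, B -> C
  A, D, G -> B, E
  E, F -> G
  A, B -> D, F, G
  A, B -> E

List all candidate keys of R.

{A, B}, {A, C}, {A, E, F}, {A, G}

Attributes never on any right-hand side: {A} — every candidate key must contain it.
Closure of {A, B} is {A, B, C, D, E, F, G}, the whole schema; {A, B} is a candidate key.
Closure of {A, C} is {A, B, C, D, E, F, G}, the whole schema; {A, C} is a candidate key.
Closure of {A, G} is {A, B, C, D, E, F, G}, the whole schema; {A, G} is a candidate key.
Closure of {A, E, F} is {A, B, C, D, E, F, G}, the whole schema; {A, E, F} is a candidate key.
Any other superkey properly contains one of these, so there are no further candidate keys.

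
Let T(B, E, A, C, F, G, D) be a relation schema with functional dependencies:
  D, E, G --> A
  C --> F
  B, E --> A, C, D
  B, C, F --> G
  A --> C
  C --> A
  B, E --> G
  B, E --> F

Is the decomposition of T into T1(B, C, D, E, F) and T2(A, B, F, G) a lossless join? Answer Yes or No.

The shared attributes are {B, F} and {B, F}⁺ = {B, F}.
Neither T1 nor T2 is contained in that closure, so the decomposition is lossy.

No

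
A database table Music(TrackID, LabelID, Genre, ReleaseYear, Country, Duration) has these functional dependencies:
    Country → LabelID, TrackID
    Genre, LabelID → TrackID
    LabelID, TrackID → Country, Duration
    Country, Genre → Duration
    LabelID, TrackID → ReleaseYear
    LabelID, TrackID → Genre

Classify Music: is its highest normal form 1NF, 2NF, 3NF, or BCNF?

BCNF

Candidate keys: {Country}, {Genre, LabelID}, {LabelID, TrackID}. Prime attributes: {Country, Genre, LabelID, TrackID}.
Each dependency's left side is a superkey — BCNF holds.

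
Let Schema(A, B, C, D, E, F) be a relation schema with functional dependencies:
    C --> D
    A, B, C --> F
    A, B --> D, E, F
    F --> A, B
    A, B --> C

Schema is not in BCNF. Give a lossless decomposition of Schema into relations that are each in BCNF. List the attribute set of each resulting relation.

{A, B, C, E, F}; {C, D}

Candidate keys of the original relation: {A, B}, {F}.
Within {A, B, C, D, E, F}: {C}⁺ ∩ {A, B, C, D, E, F} = {C, D}, not the whole set, so C --> D violates BCNF; decompose into {C, D} and {A, B, C, E, F}.
{C, D} is in BCNF.
{A, B, C, E, F} is in BCNF.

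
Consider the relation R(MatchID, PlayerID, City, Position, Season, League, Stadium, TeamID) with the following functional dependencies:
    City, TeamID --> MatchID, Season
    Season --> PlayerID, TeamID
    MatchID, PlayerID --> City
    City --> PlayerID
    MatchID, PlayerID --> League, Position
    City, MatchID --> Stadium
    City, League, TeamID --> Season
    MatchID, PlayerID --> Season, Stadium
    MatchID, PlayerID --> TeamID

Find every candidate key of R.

{City, MatchID}, {City, Season}, {City, TeamID}, {MatchID, PlayerID}, {MatchID, Season}

{City, MatchID}⁺ = {City, League, MatchID, PlayerID, Position, Season, Stadium, TeamID}, which is every attribute, so {City, MatchID} is a candidate key.
{City, Season}⁺ = {City, League, MatchID, PlayerID, Position, Season, Stadium, TeamID}, which is every attribute, so {City, Season} is a candidate key.
{City, TeamID}⁺ = {City, League, MatchID, PlayerID, Position, Season, Stadium, TeamID}, which is every attribute, so {City, TeamID} is a candidate key.
{MatchID, PlayerID}⁺ = {City, League, MatchID, PlayerID, Position, Season, Stadium, TeamID}, which is every attribute, so {MatchID, PlayerID} is a candidate key.
{MatchID, Season}⁺ = {City, League, MatchID, PlayerID, Position, Season, Stadium, TeamID}, which is every attribute, so {MatchID, Season} is a candidate key.
These are minimal and exhaustive — every other superkey contains one of them.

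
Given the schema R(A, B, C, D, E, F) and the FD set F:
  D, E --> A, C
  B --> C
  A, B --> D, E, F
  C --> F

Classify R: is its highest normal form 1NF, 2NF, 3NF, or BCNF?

1NF

Candidate keys: {A, B}, {B, D, E}. Prime attributes: {A, B, D, E}.
D, E --> A, C: {D, E}⁺ = {A, C, D, E, F}, which is not all of the attributes, so the left side is not a superkey — BCNF is violated.
Because {C} is non-prime and the left side of D, E --> A, C is not a superkey, the relation is not in 3NF.
{B} is a proper subset of the key {A, B}, and {B}⁺ contains the non-prime attributes {C, F} — a partial dependency, so 2NF is violated.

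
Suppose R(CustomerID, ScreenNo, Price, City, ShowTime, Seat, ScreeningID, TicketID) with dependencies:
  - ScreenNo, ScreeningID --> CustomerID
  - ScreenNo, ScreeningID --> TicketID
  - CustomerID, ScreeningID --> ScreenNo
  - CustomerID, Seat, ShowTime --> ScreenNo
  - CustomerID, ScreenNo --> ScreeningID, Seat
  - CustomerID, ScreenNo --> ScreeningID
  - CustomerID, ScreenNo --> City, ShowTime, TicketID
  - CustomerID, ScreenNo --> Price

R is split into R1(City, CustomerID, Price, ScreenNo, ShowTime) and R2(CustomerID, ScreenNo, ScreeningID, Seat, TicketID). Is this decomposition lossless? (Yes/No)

The shared attributes are {CustomerID, ScreenNo} and {CustomerID, ScreenNo}⁺ = {City, CustomerID, Price, ScreenNo, ScreeningID, Seat, ShowTime, TicketID}.
This includes all of R1, so the common attributes are a superkey of R1 — the join is lossless.

Yes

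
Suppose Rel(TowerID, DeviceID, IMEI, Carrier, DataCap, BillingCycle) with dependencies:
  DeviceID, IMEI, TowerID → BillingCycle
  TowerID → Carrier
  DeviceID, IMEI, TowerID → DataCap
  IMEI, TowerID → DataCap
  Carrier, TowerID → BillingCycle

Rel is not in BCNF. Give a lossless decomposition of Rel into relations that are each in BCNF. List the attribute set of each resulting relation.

Candidate key of the original relation: {DeviceID, IMEI, TowerID}.
{BillingCycle, Carrier, DataCap, DeviceID, IMEI, TowerID}: {TowerID} determines {BillingCycle, Carrier, TowerID} here but is not a superkey — split on TowerID → BillingCycle, Carrier, giving {BillingCycle, Carrier, TowerID} and {DataCap, DeviceID, IMEI, TowerID}.
{BillingCycle, Carrier, TowerID} has no BCNF violation.
{DataCap, DeviceID, IMEI, TowerID}: {IMEI, TowerID} determines {DataCap, IMEI, TowerID} here but is not a superkey — split on IMEI, TowerID → DataCap, giving {DataCap, IMEI, TowerID} and {DeviceID, IMEI, TowerID}.
{DataCap, IMEI, TowerID} has no BCNF violation.
{DeviceID, IMEI, TowerID} has no BCNF violation.

{BillingCycle, Carrier, TowerID}; {DataCap, IMEI, TowerID}; {DeviceID, IMEI, TowerID}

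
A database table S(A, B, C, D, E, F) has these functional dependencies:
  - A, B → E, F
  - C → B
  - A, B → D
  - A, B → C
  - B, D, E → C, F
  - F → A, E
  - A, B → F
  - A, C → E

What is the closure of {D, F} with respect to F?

{A, D, E, F}

Start with {D, F}.
F → A, E applies; add {A, E} → now {A, D, E, F}.
No further FD applies.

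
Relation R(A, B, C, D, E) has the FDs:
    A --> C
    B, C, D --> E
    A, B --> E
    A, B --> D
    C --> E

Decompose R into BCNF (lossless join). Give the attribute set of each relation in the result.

Candidate key of the original relation: {A, B}.
Within {A, B, C, D, E}: {A}⁺ ∩ {A, B, C, D, E} = {A, C, E}, not the whole set, so A --> C, E violates BCNF; decompose into {A, C, E} and {A, B, D}.
Within {A, C, E}: {C}⁺ ∩ {A, C, E} = {C, E}, not the whole set, so C --> E violates BCNF; decompose into {C, E} and {A, C}.
{C, E} has no BCNF violation.
{A, C} has no BCNF violation.
{A, B, D} has no BCNF violation.

{A, B, D}; {A, C}; {C, E}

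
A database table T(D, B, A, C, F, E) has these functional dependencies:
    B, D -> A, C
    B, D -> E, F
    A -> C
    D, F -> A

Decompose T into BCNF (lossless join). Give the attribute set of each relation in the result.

{A, C}; {A, D, F}; {B, D, E, F}

Candidate key of the original relation: {B, D}.
Within {A, B, C, D, E, F}: {A}⁺ ∩ {A, B, C, D, E, F} = {A, C}, not the whole set, so A -> C violates BCNF; decompose into {A, C} and {A, B, D, E, F}.
{A, C} has no BCNF violation.
Within {A, B, D, E, F}: {D, F}⁺ ∩ {A, B, D, E, F} = {A, D, F}, not the whole set, so D, F -> A violates BCNF; decompose into {A, D, F} and {B, D, E, F}.
{A, D, F} has no BCNF violation.
{B, D, E, F} has no BCNF violation.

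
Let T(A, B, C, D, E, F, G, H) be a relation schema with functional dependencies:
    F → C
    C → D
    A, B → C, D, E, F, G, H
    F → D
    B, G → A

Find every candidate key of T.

{A, B}, {B, G}

Attributes never on any right-hand side: {B} — every candidate key must contain it.
Closure of {A, B} is {A, B, C, D, E, F, G, H}, the whole schema; {A, B} is a candidate key.
Closure of {B, G} is {A, B, C, D, E, F, G, H}, the whole schema; {B, G} is a candidate key.
These are minimal and exhaustive — every other superkey contains one of them.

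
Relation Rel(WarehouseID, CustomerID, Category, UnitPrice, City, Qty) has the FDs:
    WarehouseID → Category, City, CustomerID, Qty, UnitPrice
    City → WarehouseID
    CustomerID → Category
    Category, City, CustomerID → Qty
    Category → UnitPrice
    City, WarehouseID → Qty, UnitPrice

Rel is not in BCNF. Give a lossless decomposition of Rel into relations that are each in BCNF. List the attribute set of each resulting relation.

Candidate keys of the original relation: {City}, {WarehouseID}.
In {Category, City, CustomerID, Qty, UnitPrice, WarehouseID}, {CustomerID} is not a superkey ({CustomerID}⁺ restricted to this set is {Category, CustomerID, UnitPrice}), so split on CustomerID → Category, UnitPrice into {Category, CustomerID, UnitPrice} and {City, CustomerID, Qty, WarehouseID}.
In {Category, CustomerID, UnitPrice}, {Category} is not a superkey ({Category}⁺ restricted to this set is {Category, UnitPrice}), so split on Category → UnitPrice into {Category, UnitPrice} and {Category, CustomerID}.
{Category, UnitPrice} is in BCNF.
{Category, CustomerID} is in BCNF.
{City, CustomerID, Qty, WarehouseID} is in BCNF.

{Category, CustomerID}; {Category, UnitPrice}; {City, CustomerID, Qty, WarehouseID}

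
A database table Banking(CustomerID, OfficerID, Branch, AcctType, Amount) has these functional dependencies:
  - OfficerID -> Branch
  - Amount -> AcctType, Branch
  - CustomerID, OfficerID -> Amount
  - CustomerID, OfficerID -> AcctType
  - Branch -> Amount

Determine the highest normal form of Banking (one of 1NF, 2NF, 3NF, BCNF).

1NF

Candidate key: {CustomerID, OfficerID}. Prime attributes: {CustomerID, OfficerID}.
OfficerID -> Branch: {OfficerID}⁺ = {AcctType, Amount, Branch, OfficerID}, which is not all of the attributes, so the left side is not a superkey — BCNF is violated.
OfficerID -> Branch has non-prime {Branch} on the right and a non-superkey on the left, so 3NF fails.
The proper key subset {OfficerID} of {CustomerID, OfficerID} determines non-prime {AcctType, Amount, Branch}, so the relation is not even in 2NF.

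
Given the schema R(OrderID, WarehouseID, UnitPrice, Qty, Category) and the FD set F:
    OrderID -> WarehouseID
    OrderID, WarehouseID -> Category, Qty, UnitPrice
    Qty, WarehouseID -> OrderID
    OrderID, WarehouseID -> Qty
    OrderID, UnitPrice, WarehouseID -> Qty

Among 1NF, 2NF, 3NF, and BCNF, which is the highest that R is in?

BCNF

Candidate keys: {OrderID}, {Qty, WarehouseID}. Prime attributes: {OrderID, Qty, WarehouseID}.
Each dependency's left side is a superkey — BCNF holds.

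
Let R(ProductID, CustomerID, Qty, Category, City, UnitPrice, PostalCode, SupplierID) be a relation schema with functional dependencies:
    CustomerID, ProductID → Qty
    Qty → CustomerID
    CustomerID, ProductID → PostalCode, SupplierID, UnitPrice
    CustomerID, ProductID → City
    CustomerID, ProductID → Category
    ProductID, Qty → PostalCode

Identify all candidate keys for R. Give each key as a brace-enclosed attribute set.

No FD produces {ProductID}, so it must be in every candidate key.
{CustomerID, ProductID}⁺ = {Category, City, CustomerID, PostalCode, ProductID, Qty, SupplierID, UnitPrice} — all of the relation — so {CustomerID, ProductID} is a candidate key.
{ProductID, Qty}⁺ = {Category, City, CustomerID, PostalCode, ProductID, Qty, SupplierID, UnitPrice} — all of the relation — so {ProductID, Qty} is a candidate key.
No proper subset of any of these is a key, and no other minimal superkey exists.

{CustomerID, ProductID}, {ProductID, Qty}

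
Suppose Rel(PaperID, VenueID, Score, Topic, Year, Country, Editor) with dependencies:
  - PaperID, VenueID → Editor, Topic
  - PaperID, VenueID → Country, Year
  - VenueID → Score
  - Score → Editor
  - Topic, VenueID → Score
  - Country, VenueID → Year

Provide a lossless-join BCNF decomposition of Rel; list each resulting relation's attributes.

{Country, PaperID, Topic, VenueID}; {Country, VenueID, Year}; {Editor, Score}; {Score, VenueID}

Candidate key of the original relation: {PaperID, VenueID}.
Within {Country, Editor, PaperID, Score, Topic, VenueID, Year}: {VenueID}⁺ ∩ {Country, Editor, PaperID, Score, Topic, VenueID, Year} = {Editor, Score, VenueID}, not the whole set, so VenueID → Editor, Score violates BCNF; decompose into {Editor, Score, VenueID} and {Country, PaperID, Topic, VenueID, Year}.
Within {Editor, Score, VenueID}: {Score}⁺ ∩ {Editor, Score, VenueID} = {Editor, Score}, not the whole set, so Score → Editor violates BCNF; decompose into {Editor, Score} and {Score, VenueID}.
{Editor, Score}: every determinant is a superkey — BCNF.
{Score, VenueID}: every determinant is a superkey — BCNF.
Within {Country, PaperID, Topic, VenueID, Year}: {Country, VenueID}⁺ ∩ {Country, PaperID, Topic, VenueID, Year} = {Country, VenueID, Year}, not the whole set, so Country, VenueID → Year violates BCNF; decompose into {Country, VenueID, Year} and {Country, PaperID, Topic, VenueID}.
{Country, VenueID, Year}: every determinant is a superkey — BCNF.
{Country, PaperID, Topic, VenueID}: every determinant is a superkey — BCNF.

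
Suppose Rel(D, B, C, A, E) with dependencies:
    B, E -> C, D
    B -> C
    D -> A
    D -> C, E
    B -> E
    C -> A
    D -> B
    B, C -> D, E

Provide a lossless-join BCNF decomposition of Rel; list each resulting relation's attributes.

{A, C}; {B, C, D, E}

Candidate keys of the original relation: {B}, {D}.
In {A, B, C, D, E}, {C} is not a superkey ({C}⁺ restricted to this set is {A, C}), so split on C -> A into {A, C} and {B, C, D, E}.
{A, C}: every determinant is a superkey — BCNF.
{B, C, D, E}: every determinant is a superkey — BCNF.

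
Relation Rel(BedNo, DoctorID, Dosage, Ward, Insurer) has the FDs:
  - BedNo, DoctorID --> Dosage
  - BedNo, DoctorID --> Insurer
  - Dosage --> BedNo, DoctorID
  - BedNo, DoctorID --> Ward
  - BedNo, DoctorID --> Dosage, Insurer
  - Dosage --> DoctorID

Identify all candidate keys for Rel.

{Dosage} is a candidate key since {Dosage}⁺ = {BedNo, DoctorID, Dosage, Insurer, Ward} covers every attribute.
{BedNo, DoctorID} is a candidate key since {BedNo, DoctorID}⁺ = {BedNo, DoctorID, Dosage, Insurer, Ward} covers every attribute.
Any other superkey properly contains one of these, so there are no further candidate keys.

{BedNo, DoctorID}, {Dosage}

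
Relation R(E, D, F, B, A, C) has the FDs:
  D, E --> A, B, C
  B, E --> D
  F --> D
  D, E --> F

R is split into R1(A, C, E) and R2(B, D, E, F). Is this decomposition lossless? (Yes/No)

The shared attributes are {E} and {E}⁺ = {E}.
The closure covers neither R1 nor R2 entirely; the join is not lossless.

No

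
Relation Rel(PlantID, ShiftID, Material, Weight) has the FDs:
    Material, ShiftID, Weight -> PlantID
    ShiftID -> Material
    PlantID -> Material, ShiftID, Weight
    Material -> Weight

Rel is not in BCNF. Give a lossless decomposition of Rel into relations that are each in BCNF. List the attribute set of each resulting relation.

Candidate keys of the original relation: {PlantID}, {ShiftID}.
{Material, PlantID, ShiftID, Weight}: {Material} determines {Material, Weight} here but is not a superkey — split on Material -> Weight, giving {Material, Weight} and {Material, PlantID, ShiftID}.
{Material, Weight}: every determinant is a superkey — BCNF.
{Material, PlantID, ShiftID}: every determinant is a superkey — BCNF.

{Material, PlantID, ShiftID}; {Material, Weight}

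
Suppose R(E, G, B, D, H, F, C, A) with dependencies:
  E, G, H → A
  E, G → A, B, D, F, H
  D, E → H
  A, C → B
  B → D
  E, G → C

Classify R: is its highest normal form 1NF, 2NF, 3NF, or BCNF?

2NF

Candidate key: {E, G}. Prime attributes: {E, G}.
D, E → H breaks BCNF: {D, E}⁺ = {D, E, H}, so {D, E} is not a superkey.
D, E → H has non-prime {H} on the right and a non-superkey on the left, so 3NF fails.
Checking every proper subset of each key, none determines a non-prime attribute — 2NF is satisfied.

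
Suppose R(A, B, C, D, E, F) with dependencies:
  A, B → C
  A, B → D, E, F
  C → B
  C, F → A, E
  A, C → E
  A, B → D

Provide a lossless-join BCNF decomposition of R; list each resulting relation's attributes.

{A, C, D, E, F}; {B, C}

Candidate keys of the original relation: {A, B}, {A, C}, {C, F}.
Within {A, B, C, D, E, F}: {C}⁺ ∩ {A, B, C, D, E, F} = {B, C}, not the whole set, so C → B violates BCNF; decompose into {B, C} and {A, C, D, E, F}.
{B, C} is in BCNF.
{A, C, D, E, F} is in BCNF.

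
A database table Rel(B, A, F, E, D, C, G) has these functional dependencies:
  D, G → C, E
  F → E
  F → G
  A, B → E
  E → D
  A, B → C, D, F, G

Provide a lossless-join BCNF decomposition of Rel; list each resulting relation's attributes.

{A, B, F}; {C, E, G}; {D, E}; {D, F, G}

Candidate key of the original relation: {A, B}.
In {A, B, C, D, E, F, G}, {D, G} is not a superkey ({D, G}⁺ restricted to this set is {C, D, E, G}), so split on D, G → C, E into {C, D, E, G} and {A, B, D, F, G}.
In {C, D, E, G}, {E} is not a superkey ({E}⁺ restricted to this set is {D, E}), so split on E → D into {D, E} and {C, E, G}.
{D, E} has no BCNF violation.
{C, E, G} has no BCNF violation.
In {A, B, D, F, G}, {F} is not a superkey ({F}⁺ restricted to this set is {D, F, G}), so split on F → D, G into {D, F, G} and {A, B, F}.
{D, F, G} has no BCNF violation.
{A, B, F} has no BCNF violation.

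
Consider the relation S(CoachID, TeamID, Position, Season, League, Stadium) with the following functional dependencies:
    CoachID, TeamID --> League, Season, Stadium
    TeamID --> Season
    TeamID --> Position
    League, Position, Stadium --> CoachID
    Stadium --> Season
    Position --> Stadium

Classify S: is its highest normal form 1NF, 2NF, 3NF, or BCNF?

1NF

Candidate keys: {CoachID, TeamID}, {League, TeamID}. Prime attributes: {CoachID, League, TeamID}.
For TeamID --> Season we have {TeamID}⁺ = {Position, Season, Stadium, TeamID}; {TeamID} is not a superkey, so BCNF fails.
TeamID --> Season has non-prime {Season} on the right and a non-superkey on the left, so 3NF fails.
Since {TeamID} ⊂ {CoachID, TeamID} and {TeamID}⁺ ⊇ {Position, Season, Stadium} with {Position, Season, Stadium} non-prime, there is a partial dependency; 2NF fails.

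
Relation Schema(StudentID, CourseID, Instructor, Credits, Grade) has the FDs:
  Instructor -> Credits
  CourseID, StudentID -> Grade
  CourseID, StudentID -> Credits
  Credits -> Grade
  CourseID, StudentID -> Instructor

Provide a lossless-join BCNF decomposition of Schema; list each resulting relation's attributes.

{CourseID, Instructor, StudentID}; {Credits, Grade}; {Credits, Instructor}

Candidate key of the original relation: {CourseID, StudentID}.
{CourseID, Credits, Grade, Instructor, StudentID}: {Instructor} determines {Credits, Grade, Instructor} here but is not a superkey — split on Instructor -> Credits, Grade, giving {Credits, Grade, Instructor} and {CourseID, Instructor, StudentID}.
{Credits, Grade, Instructor}: {Credits} determines {Credits, Grade} here but is not a superkey — split on Credits -> Grade, giving {Credits, Grade} and {Credits, Instructor}.
{Credits, Grade}: every determinant is a superkey — BCNF.
{Credits, Instructor}: every determinant is a superkey — BCNF.
{CourseID, Instructor, StudentID}: every determinant is a superkey — BCNF.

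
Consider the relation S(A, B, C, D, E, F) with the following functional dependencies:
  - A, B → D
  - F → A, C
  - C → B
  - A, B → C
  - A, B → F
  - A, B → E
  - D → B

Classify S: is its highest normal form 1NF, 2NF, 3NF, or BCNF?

3NF

Candidate keys: {A, B}, {A, C}, {A, D}, {F}. Prime attributes: {A, B, C, D, F}.
For C → B we have {C}⁺ = {B, C}; {C} is not a superkey, so BCNF fails.
Since {B} ⊆ prime attributes and every other non-superkey FD also has a prime right side, the schema is in 3NF.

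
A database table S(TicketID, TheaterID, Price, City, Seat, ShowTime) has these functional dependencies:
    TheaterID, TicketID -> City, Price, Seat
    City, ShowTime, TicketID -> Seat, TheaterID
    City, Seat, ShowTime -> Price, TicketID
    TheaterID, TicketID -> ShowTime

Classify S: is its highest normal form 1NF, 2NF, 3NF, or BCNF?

Candidate keys: {City, Seat, ShowTime}, {City, ShowTime, TicketID}, {TheaterID, TicketID}. Prime attributes: {City, Seat, ShowTime, TheaterID, TicketID}.
Each dependency's left side is a superkey — BCNF holds.

BCNF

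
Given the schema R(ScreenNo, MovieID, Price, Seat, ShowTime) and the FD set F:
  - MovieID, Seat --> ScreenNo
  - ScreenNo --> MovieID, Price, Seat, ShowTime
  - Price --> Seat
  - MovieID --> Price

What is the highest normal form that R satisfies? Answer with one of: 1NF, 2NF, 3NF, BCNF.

2NF

Candidate keys: {MovieID}, {ScreenNo}. Prime attributes: {MovieID, ScreenNo}.
Price --> Seat breaks BCNF: {Price}⁺ = {Price, Seat}, so {Price} is not a superkey.
Price --> Seat has non-prime {Seat} on the right and a non-superkey on the left, so 3NF fails.
Every candidate key is a single attribute, so no partial dependency is possible; 2NF holds.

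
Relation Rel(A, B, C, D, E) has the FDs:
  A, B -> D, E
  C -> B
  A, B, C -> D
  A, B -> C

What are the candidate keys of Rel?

No FD produces {A}, so it must be in every candidate key.
{A, B} is a candidate key since {A, B}⁺ = {A, B, C, D, E} covers every attribute.
{A, C} is a candidate key since {A, C}⁺ = {A, B, C, D, E} covers every attribute.
Any other superkey properly contains one of these, so there are no further candidate keys.

{A, B}, {A, C}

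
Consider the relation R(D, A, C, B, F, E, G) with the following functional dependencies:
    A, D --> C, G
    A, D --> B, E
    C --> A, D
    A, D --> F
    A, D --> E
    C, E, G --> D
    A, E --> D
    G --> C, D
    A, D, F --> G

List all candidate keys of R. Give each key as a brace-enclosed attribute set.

{C}⁺ = {A, B, C, D, E, F, G} — all of the relation — so {C} is a candidate key.
{G}⁺ = {A, B, C, D, E, F, G} — all of the relation — so {G} is a candidate key.
{A, D}⁺ = {A, B, C, D, E, F, G} — all of the relation — so {A, D} is a candidate key.
{A, E}⁺ = {A, B, C, D, E, F, G} — all of the relation — so {A, E} is a candidate key.
These are minimal and exhaustive — every other superkey contains one of them.

{A, D}, {A, E}, {C}, {G}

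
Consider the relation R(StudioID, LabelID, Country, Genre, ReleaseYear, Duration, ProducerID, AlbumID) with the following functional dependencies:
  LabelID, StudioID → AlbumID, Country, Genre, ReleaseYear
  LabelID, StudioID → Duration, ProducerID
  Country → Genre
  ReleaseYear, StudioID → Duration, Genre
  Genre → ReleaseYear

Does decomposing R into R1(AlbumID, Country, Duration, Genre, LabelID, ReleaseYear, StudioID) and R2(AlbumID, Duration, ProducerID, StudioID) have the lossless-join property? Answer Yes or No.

Common attributes: {AlbumID, Duration, StudioID}; their closure is {AlbumID, Duration, StudioID}.
The closure covers neither R1 nor R2 entirely; the join is not lossless.

No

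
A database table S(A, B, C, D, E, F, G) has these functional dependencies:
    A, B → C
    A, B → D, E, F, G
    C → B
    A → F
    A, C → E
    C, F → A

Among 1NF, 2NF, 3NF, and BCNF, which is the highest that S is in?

3NF

Candidate keys: {A, B}, {A, C}, {C, F}. Prime attributes: {A, B, C, F}.
For C → B we have {C}⁺ = {B, C}; {C} is not a superkey, so BCNF fails.
Its right-hand attributes {B} are all prime, as are those of every other non-superkey FD — the relation is in 3NF.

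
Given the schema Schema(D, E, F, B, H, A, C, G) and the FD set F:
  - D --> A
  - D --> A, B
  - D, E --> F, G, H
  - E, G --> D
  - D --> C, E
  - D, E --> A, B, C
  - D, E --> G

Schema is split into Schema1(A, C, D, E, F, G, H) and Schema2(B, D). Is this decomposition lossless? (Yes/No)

Yes

Common attributes: {D}; their closure is {A, B, C, D, E, F, G, H}.
Schema1 is contained in that closure, so Schema1 ∩ Schema2 --> Schema1 holds and the join is lossless.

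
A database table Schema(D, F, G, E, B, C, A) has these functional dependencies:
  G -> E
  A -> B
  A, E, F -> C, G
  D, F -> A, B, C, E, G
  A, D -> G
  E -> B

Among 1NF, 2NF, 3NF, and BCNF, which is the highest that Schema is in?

Candidate key: {D, F}. Prime attributes: {D, F}.
G -> E: {G}⁺ = {B, E, G}, which is not all of the attributes, so the left side is not a superkey — BCNF is violated.
G -> E has non-prime {E} on the right and a non-superkey on the left, so 3NF fails.
No non-prime attribute depends on a proper subset of any candidate key, so 2NF holds.

2NF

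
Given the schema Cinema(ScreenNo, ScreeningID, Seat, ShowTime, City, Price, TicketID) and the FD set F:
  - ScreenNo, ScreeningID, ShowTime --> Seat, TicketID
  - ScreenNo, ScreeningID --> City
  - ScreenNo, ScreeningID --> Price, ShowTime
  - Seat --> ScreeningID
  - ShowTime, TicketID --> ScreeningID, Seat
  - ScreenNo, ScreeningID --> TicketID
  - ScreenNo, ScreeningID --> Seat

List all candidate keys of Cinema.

{ScreenNo} never appears on the right of any FD, so every key must include it.
{ScreenNo, ScreeningID}⁺ = {City, Price, ScreenNo, ScreeningID, Seat, ShowTime, TicketID}, which is every attribute, so {ScreenNo, ScreeningID} is a candidate key.
{ScreenNo, Seat}⁺ = {City, Price, ScreenNo, ScreeningID, Seat, ShowTime, TicketID}, which is every attribute, so {ScreenNo, Seat} is a candidate key.
{ScreenNo, ShowTime, TicketID}⁺ = {City, Price, ScreenNo, ScreeningID, Seat, ShowTime, TicketID}, which is every attribute, so {ScreenNo, ShowTime, TicketID} is a candidate key.
No proper subset of any of these is a key, and no other minimal superkey exists.

{ScreenNo, ScreeningID}, {ScreenNo, Seat}, {ScreenNo, ShowTime, TicketID}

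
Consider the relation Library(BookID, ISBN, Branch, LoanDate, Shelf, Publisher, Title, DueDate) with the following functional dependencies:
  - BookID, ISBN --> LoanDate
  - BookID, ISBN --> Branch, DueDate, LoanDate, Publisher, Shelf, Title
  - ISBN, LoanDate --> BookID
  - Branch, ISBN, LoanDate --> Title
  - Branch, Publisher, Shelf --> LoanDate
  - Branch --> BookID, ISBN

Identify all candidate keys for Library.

Closure of {Branch} is {BookID, Branch, DueDate, ISBN, LoanDate, Publisher, Shelf, Title}, the whole schema; {Branch} is a candidate key.
Closure of {BookID, ISBN} is {BookID, Branch, DueDate, ISBN, LoanDate, Publisher, Shelf, Title}, the whole schema; {BookID, ISBN} is a candidate key.
Closure of {ISBN, LoanDate} is {BookID, Branch, DueDate, ISBN, LoanDate, Publisher, Shelf, Title}, the whole schema; {ISBN, LoanDate} is a candidate key.
These are minimal and exhaustive — every other superkey contains one of them.

{BookID, ISBN}, {Branch}, {ISBN, LoanDate}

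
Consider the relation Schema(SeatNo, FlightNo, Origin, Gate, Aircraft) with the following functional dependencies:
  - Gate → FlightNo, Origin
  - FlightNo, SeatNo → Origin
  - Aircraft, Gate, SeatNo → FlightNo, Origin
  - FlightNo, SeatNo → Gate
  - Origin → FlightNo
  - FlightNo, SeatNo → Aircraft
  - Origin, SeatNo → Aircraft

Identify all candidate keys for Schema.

{FlightNo, SeatNo}, {Gate, SeatNo}, {Origin, SeatNo}

Attributes never on any right-hand side: {SeatNo} — every candidate key must contain it.
{FlightNo, SeatNo}⁺ = {Aircraft, FlightNo, Gate, Origin, SeatNo}, which is every attribute, so {FlightNo, SeatNo} is a candidate key.
{Gate, SeatNo}⁺ = {Aircraft, FlightNo, Gate, Origin, SeatNo}, which is every attribute, so {Gate, SeatNo} is a candidate key.
{Origin, SeatNo}⁺ = {Aircraft, FlightNo, Gate, Origin, SeatNo}, which is every attribute, so {Origin, SeatNo} is a candidate key.
Any other superkey properly contains one of these, so there are no further candidate keys.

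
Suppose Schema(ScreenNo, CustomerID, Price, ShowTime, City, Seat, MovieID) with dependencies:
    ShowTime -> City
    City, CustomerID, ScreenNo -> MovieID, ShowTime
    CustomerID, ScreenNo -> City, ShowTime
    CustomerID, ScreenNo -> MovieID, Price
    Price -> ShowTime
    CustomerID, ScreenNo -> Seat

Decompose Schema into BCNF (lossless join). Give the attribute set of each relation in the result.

{City, ShowTime}; {CustomerID, MovieID, Price, ScreenNo, Seat}; {Price, ShowTime}

Candidate key of the original relation: {CustomerID, ScreenNo}.
In {City, CustomerID, MovieID, Price, ScreenNo, Seat, ShowTime}, {ShowTime} is not a superkey ({ShowTime}⁺ restricted to this set is {City, ShowTime}), so split on ShowTime -> City into {City, ShowTime} and {CustomerID, MovieID, Price, ScreenNo, Seat, ShowTime}.
{City, ShowTime} is in BCNF.
In {CustomerID, MovieID, Price, ScreenNo, Seat, ShowTime}, {Price} is not a superkey ({Price}⁺ restricted to this set is {Price, ShowTime}), so split on Price -> ShowTime into {Price, ShowTime} and {CustomerID, MovieID, Price, ScreenNo, Seat}.
{Price, ShowTime} is in BCNF.
{CustomerID, MovieID, Price, ScreenNo, Seat} is in BCNF.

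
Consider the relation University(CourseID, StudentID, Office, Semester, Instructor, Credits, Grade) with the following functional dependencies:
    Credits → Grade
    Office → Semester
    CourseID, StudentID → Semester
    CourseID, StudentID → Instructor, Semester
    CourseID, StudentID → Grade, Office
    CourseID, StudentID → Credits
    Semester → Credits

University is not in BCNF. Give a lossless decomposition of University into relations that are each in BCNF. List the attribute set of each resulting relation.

{CourseID, Instructor, Office, StudentID}; {Credits, Grade}; {Credits, Semester}; {Office, Semester}

Candidate key of the original relation: {CourseID, StudentID}.
{CourseID, Credits, Grade, Instructor, Office, Semester, StudentID}: {Credits} determines {Credits, Grade} here but is not a superkey — split on Credits → Grade, giving {Credits, Grade} and {CourseID, Credits, Instructor, Office, Semester, StudentID}.
{Credits, Grade}: every determinant is a superkey — BCNF.
{CourseID, Credits, Instructor, Office, Semester, StudentID}: {Office} determines {Credits, Office, Semester} here but is not a superkey — split on Office → Credits, Semester, giving {Credits, Office, Semester} and {CourseID, Instructor, Office, StudentID}.
{Credits, Office, Semester}: {Semester} determines {Credits, Semester} here but is not a superkey — split on Semester → Credits, giving {Credits, Semester} and {Office, Semester}.
{Credits, Semester}: every determinant is a superkey — BCNF.
{Office, Semester}: every determinant is a superkey — BCNF.
{CourseID, Instructor, Office, StudentID}: every determinant is a superkey — BCNF.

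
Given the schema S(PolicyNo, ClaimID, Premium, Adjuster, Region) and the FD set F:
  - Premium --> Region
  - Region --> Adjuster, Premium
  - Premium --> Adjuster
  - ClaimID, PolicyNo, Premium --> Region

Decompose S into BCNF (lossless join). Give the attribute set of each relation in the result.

{Adjuster, Premium, Region}; {ClaimID, PolicyNo, Premium}

Candidate keys of the original relation: {ClaimID, PolicyNo, Premium}, {ClaimID, PolicyNo, Region}.
Within {Adjuster, ClaimID, PolicyNo, Premium, Region}: {Premium}⁺ ∩ {Adjuster, ClaimID, PolicyNo, Premium, Region} = {Adjuster, Premium, Region}, not the whole set, so Premium --> Adjuster, Region violates BCNF; decompose into {Adjuster, Premium, Region} and {ClaimID, PolicyNo, Premium}.
{Adjuster, Premium, Region} is in BCNF.
{ClaimID, PolicyNo, Premium} is in BCNF.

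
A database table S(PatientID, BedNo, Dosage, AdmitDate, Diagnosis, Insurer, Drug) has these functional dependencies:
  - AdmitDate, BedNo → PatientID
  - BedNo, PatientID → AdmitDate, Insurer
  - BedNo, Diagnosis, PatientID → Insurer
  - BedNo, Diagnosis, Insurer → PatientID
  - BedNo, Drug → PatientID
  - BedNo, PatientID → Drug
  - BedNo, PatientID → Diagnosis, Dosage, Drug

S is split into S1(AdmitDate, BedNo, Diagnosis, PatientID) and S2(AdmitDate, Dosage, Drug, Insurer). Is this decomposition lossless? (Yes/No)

No

Common attributes: {AdmitDate}; their closure is {AdmitDate}.
S1 ⊄ {AdmitDate} and S2 ⊄ {AdmitDate}, so the split is lossy.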